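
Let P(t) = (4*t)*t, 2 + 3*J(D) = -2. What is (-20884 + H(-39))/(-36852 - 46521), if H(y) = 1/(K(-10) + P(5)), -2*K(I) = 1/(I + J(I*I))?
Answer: 47357928/189062173 ≈ 0.25049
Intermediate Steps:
J(D) = -4/3 (J(D) = -⅔ + (⅓)*(-2) = -⅔ - ⅔ = -4/3)
P(t) = 4*t²
K(I) = -1/(2*(-4/3 + I)) (K(I) = -1/(2*(I - 4/3)) = -1/(2*(-4/3 + I)))
H(y) = 68/6803 (H(y) = 1/(-3/(-8 + 6*(-10)) + 4*5²) = 1/(-3/(-8 - 60) + 4*25) = 1/(-3/(-68) + 100) = 1/(-3*(-1/68) + 100) = 1/(3/68 + 100) = 1/(6803/68) = 68/6803)
(-20884 + H(-39))/(-36852 - 46521) = (-20884 + 68/6803)/(-36852 - 46521) = -142073784/6803/(-83373) = -142073784/6803*(-1/83373) = 47357928/189062173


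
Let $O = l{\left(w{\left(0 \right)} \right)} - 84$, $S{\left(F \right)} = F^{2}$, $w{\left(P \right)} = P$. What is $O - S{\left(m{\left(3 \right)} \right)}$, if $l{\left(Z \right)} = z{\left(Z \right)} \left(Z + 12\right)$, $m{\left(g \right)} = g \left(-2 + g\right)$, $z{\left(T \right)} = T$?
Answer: $-93$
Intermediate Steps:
$l{\left(Z \right)} = Z \left(12 + Z\right)$ ($l{\left(Z \right)} = Z \left(Z + 12\right) = Z \left(12 + Z\right)$)
$O = -84$ ($O = 0 \left(12 + 0\right) - 84 = 0 \cdot 12 - 84 = 0 - 84 = -84$)
$O - S{\left(m{\left(3 \right)} \right)} = -84 - \left(3 \left(-2 + 3\right)\right)^{2} = -84 - \left(3 \cdot 1\right)^{2} = -84 - 3^{2} = -84 - 9 = -93$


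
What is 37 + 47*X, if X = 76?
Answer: 3609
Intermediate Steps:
37 + 47*X = 37 + 47*76 = 37 + 3572 = 3609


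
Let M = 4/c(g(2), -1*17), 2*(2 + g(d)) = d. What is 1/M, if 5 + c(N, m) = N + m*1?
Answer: -23/4 ≈ -5.7500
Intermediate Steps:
g(d) = -2 + d/2
c(N, m) = -5 + N + m (c(N, m) = -5 + (N + m*1) = -5 + (N + m) = -5 + N + m)
M = -4/23 (M = 4/(-5 + (-2 + (½)*2) - 1*17) = 4/(-5 + (-2 + 1) - 17) = 4/(-5 - 1 - 17) = 4/(-23) = 4*(-1/23) = -4/23 ≈ -0.17391)
1/M = 1/(-4/23) = -23/4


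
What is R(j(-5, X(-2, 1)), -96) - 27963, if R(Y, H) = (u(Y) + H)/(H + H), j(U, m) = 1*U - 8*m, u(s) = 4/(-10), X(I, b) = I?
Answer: -13421999/480 ≈ -27963.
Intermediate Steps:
u(s) = -⅖ (u(s) = 4*(-⅒) = -⅖)
j(U, m) = U - 8*m
R(Y, H) = (-⅖ + H)/(2*H) (R(Y, H) = (-⅖ + H)/(H + H) = (-⅖ + H)/((2*H)) = (-⅖ + H)*(1/(2*H)) = (-⅖ + H)/(2*H))
R(j(-5, X(-2, 1)), -96) - 27963 = (⅒)*(-2 + 5*(-96))/(-96) - 27963 = (⅒)*(-1/96)*(-2 - 480) - 27963 = (⅒)*(-1/96)*(-482) - 27963 = 241/480 - 27963 = -13421999/480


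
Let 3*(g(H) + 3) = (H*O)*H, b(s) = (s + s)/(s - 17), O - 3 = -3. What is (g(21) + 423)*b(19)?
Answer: 7980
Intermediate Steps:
O = 0 (O = 3 - 3 = 0)
b(s) = 2*s/(-17 + s) (b(s) = (2*s)/(-17 + s) = 2*s/(-17 + s))
g(H) = -3 (g(H) = -3 + ((H*0)*H)/3 = -3 + (0*H)/3 = -3 + (⅓)*0 = -3 + 0 = -3)
(g(21) + 423)*b(19) = (-3 + 423)*(2*19/(-17 + 19)) = 420*(2*19/2) = 420*(2*19*(½)) = 420*19 = 7980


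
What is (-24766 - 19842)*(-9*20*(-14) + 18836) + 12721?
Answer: -952635727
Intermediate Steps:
(-24766 - 19842)*(-9*20*(-14) + 18836) + 12721 = -44608*(-180*(-14) + 18836) + 12721 = -44608*(2520 + 18836) + 12721 = -44608*21356 + 12721 = -952648448 + 12721 = -952635727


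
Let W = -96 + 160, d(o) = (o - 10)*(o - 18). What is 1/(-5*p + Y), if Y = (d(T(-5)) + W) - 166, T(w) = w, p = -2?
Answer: 1/253 ≈ 0.0039526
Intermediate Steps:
d(o) = (-18 + o)*(-10 + o) (d(o) = (-10 + o)*(-18 + o) = (-18 + o)*(-10 + o))
W = 64
Y = 243 (Y = ((180 + (-5)² - 28*(-5)) + 64) - 166 = ((180 + 25 + 140) + 64) - 166 = (345 + 64) - 166 = 409 - 166 = 243)
1/(-5*p + Y) = 1/(-5*(-2) + 243) = 1/(10 + 243) = 1/253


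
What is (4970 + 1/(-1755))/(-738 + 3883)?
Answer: 8722349/5519475 ≈ 1.5803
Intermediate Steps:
(4970 + 1/(-1755))/(-738 + 3883) = (4970 - 1/1755)/3145 = (8722349/1755)*(1/3145) = 8722349/5519475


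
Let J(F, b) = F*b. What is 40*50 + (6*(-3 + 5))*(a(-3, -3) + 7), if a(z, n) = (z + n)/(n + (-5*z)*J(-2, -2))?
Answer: 39572/19 ≈ 2082.7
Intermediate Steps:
a(z, n) = (n + z)/(n - 20*z) (a(z, n) = (z + n)/(n + (-5*z)*(-2*(-2))) = (n + z)/(n - 5*z*4) = (n + z)/(n - 20*z))
40*50 + (6*(-3 + 5))*(a(-3, -3) + 7) = 40*50 + (6*(-3 + 5))*((-3 - 3)/(-3 - 20*(-3)) + 7) = 2000 + (6*2)*(-6/(-3 + 60) + 7) = 2000 + 12*(-6/57 + 7) = 2000 + 12*((1/57)*(-6) + 7) = 2000 + 12*(-2/19 + 7) = 2000 + 12*(131/19) = 2000 + 1572/19 = 39572/19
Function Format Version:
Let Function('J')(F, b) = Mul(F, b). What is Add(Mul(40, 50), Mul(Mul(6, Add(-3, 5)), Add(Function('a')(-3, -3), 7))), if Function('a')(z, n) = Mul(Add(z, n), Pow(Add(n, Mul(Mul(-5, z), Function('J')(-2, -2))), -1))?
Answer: Rational(39572, 19) ≈ 2082.7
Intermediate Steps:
Function('a')(z, n) = Mul(Pow(Add(n, Mul(-20, z)), -1), Add(n, z)) (Function('a')(z, n) = Mul(Add(z, n), Pow(Add(n, Mul(Mul(-5, z), Mul(-2, -2))), -1)) = Mul(Add(n, z), Pow(Add(n, Mul(Mul(-5, z), 4)), -1)) = Mul(Add(n, z), Pow(Add(n, Mul(-20, z)), -1)) = Mul(Pow(Add(n, Mul(-20, z)), -1), Add(n, z)))
Add(Mul(40, 50), Mul(Mul(6, Add(-3, 5)), Add(Function('a')(-3, -3), 7))) = Add(Mul(40, 50), Mul(Mul(6, Add(-3, 5)), Add(Mul(Pow(Add(-3, Mul(-20, -3)), -1), Add(-3, -3)), 7))) = Add(2000, Mul(Mul(6, 2), Add(Mul(Pow(Add(-3, 60), -1), -6), 7))) = Add(2000, Mul(12, Add(Mul(Pow(57, -1), -6), 7))) = Add(2000, Mul(12, Add(Mul(Rational(1, 57), -6), 7))) = Add(2000, Mul(12, Add(Rational(-2, 19), 7))) = Add(2000, Mul(12, Rational(131, 19))) = Add(2000, Rational(1572, 19)) = Rational(39572, 19)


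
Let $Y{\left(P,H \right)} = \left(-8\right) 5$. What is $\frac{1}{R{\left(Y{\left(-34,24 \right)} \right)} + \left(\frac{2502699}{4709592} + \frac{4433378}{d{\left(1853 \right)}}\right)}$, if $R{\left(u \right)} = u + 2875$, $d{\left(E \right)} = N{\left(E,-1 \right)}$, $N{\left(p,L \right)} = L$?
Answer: $- \frac{1569864}{6955349121919} \approx -2.2571 \cdot 10^{-7}$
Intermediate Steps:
$d{\left(E \right)} = -1$
$Y{\left(P,H \right)} = -40$
$R{\left(u \right)} = 2875 + u$
$\frac{1}{R{\left(Y{\left(-34,24 \right)} \right)} + \left(\frac{2502699}{4709592} + \frac{4433378}{d{\left(1853 \right)}}\right)} = \frac{1}{\left(2875 - 40\right) + \left(\frac{2502699}{4709592} + \frac{4433378}{-1}\right)} = \frac{1}{2835 + \left(2502699 \cdot \frac{1}{4709592} + 4433378 \left(-1\right)\right)} = \frac{1}{2835 + \left(\frac{834233}{1569864} - 4433378\right)} = \frac{1}{2835 - \frac{6959799686359}{1569864}} = \frac{1}{- \frac{6955349121919}{1569864}} = - \frac{1569864}{6955349121919}$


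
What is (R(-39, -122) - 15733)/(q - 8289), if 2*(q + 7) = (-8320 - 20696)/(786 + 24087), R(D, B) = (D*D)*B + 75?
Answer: 417078755/17196743 ≈ 24.253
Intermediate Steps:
R(D, B) = 75 + B*D² (R(D, B) = D²*B + 75 = B*D² + 75 = 75 + B*D²)
q = -62873/8291 (q = -7 + ((-8320 - 20696)/(786 + 24087))/2 = -7 + (-29016/24873)/2 = -7 + (-29016*1/24873)/2 = -7 + (½)*(-9672/8291) = -7 - 4836/8291 = -62873/8291 ≈ -7.5833)
(R(-39, -122) - 15733)/(q - 8289) = ((75 - 122*(-39)²) - 15733)/(-62873/8291 - 8289) = ((75 - 122*1521) - 15733)/(-68786972/8291) = ((75 - 185562) - 15733)*(-8291/68786972) = (-185487 - 15733)*(-8291/68786972) = -201220*(-8291/68786972) = 417078755/17196743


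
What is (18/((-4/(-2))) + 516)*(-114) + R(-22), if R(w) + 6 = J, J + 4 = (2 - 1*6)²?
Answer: -59844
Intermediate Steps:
J = 12 (J = -4 + (2 - 1*6)² = -4 + (2 - 6)² = -4 + (-4)² = -4 + 16 = 12)
R(w) = 6 (R(w) = -6 + 12 = 6)
(18/((-4/(-2))) + 516)*(-114) + R(-22) = (18/((-4/(-2))) + 516)*(-114) + 6 = (18/((-4*(-½))) + 516)*(-114) + 6 = (18/2 + 516)*(-114) + 6 = (18*(½) + 516)*(-114) + 6 = (9 + 516)*(-114) + 6 = 525*(-114) + 6 = -59850 + 6 = -59844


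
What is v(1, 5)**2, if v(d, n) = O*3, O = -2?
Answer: 36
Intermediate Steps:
v(d, n) = -6 (v(d, n) = -2*3 = -6)
v(1, 5)**2 = (-6)**2 = 36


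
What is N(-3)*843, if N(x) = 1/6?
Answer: 281/2 ≈ 140.50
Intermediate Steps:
N(x) = ⅙ (N(x) = 1*(⅙) = ⅙)
N(-3)*843 = (⅙)*843 = 281/2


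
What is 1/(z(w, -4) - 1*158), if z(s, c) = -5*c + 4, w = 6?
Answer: -1/134 ≈ -0.0074627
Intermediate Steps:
z(s, c) = 4 - 5*c
1/(z(w, -4) - 1*158) = 1/((4 - 5*(-4)) - 1*158) = 1/((4 + 20) - 158) = 1/(24 - 158) = 1/(-134) = -1/134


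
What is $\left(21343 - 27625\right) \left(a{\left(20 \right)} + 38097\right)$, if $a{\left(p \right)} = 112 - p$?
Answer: $-239903298$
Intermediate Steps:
$\left(21343 - 27625\right) \left(a{\left(20 \right)} + 38097\right) = \left(21343 - 27625\right) \left(\left(112 - 20\right) + 38097\right) = - 6282 \left(\left(112 - 20\right) + 38097\right) = - 6282 \left(92 + 38097\right) = \left(-6282\right) 38189 = -239903298$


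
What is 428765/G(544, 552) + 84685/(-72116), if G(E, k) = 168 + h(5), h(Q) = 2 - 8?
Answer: 15453548885/5841396 ≈ 2645.5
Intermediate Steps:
h(Q) = -6
G(E, k) = 162 (G(E, k) = 168 - 6 = 162)
428765/G(544, 552) + 84685/(-72116) = 428765/162 + 84685/(-72116) = 428765*(1/162) + 84685*(-1/72116) = 428765/162 - 84685/72116 = 15453548885/5841396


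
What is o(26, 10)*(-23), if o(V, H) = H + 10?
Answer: -460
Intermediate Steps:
o(V, H) = 10 + H
o(26, 10)*(-23) = (10 + 10)*(-23) = 20*(-23) = -460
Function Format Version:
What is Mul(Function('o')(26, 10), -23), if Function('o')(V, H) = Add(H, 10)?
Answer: -460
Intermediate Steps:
Function('o')(V, H) = Add(10, H)
Mul(Function('o')(26, 10), -23) = Mul(Add(10, 10), -23) = Mul(20, -23) = -460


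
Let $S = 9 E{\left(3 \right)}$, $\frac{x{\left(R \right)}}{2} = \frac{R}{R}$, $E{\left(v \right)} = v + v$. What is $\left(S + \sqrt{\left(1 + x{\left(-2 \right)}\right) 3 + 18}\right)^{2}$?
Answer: $2943 + 324 \sqrt{3} \approx 3504.2$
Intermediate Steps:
$E{\left(v \right)} = 2 v$
$x{\left(R \right)} = 2$ ($x{\left(R \right)} = 2 \frac{R}{R} = 2 \cdot 1 = 2$)
$S = 54$ ($S = 9 \cdot 2 \cdot 3 = 9 \cdot 6 = 54$)
$\left(S + \sqrt{\left(1 + x{\left(-2 \right)}\right) 3 + 18}\right)^{2} = \left(54 + \sqrt{\left(1 + 2\right) 3 + 18}\right)^{2} = \left(54 + \sqrt{3 \cdot 3 + 18}\right)^{2} = \left(54 + \sqrt{9 + 18}\right)^{2} = \left(54 + \sqrt{27}\right)^{2} = \left(54 + 3 \sqrt{3}\right)^{2}$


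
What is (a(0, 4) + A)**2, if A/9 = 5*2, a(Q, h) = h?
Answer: 8836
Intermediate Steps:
A = 90 (A = 9*(5*2) = 9*10 = 90)
(a(0, 4) + A)**2 = (4 + 90)**2 = 94**2 = 8836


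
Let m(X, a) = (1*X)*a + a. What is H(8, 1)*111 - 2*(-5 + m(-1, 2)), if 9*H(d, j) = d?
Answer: 326/3 ≈ 108.67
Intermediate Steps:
m(X, a) = a + X*a (m(X, a) = X*a + a = a + X*a)
H(d, j) = d/9
H(8, 1)*111 - 2*(-5 + m(-1, 2)) = ((⅑)*8)*111 - 2*(-5 + 2*(1 - 1)) = (8/9)*111 - 2*(-5 + 2*0) = 296/3 - 2*(-5 + 0) = 296/3 - 2*(-5) = 296/3 + 10 = 326/3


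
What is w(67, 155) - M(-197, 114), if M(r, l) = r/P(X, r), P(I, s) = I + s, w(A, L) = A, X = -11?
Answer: 13739/208 ≈ 66.053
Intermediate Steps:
M(r, l) = r/(-11 + r)
w(67, 155) - M(-197, 114) = 67 - (-197)/(-11 - 197) = 67 - (-197)/(-208) = 67 - (-197)*(-1)/208 = 67 - 1*197/208 = 67 - 197/208 = 13739/208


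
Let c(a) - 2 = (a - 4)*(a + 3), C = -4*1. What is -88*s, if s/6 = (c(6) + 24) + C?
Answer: -21120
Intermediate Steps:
C = -4
c(a) = 2 + (-4 + a)*(3 + a) (c(a) = 2 + (a - 4)*(a + 3) = 2 + (-4 + a)*(3 + a))
s = 240 (s = 6*(((-10 + 6² - 1*6) + 24) - 4) = 6*(((-10 + 36 - 6) + 24) - 4) = 6*((20 + 24) - 4) = 6*(44 - 4) = 6*40 = 240)
-88*s = -88*240 = -21120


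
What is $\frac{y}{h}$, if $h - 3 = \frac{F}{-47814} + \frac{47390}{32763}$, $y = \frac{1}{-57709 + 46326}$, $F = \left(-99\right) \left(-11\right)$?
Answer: $- \frac{522176694}{26294034874339} \approx -1.9859 \cdot 10^{-5}$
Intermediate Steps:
$F = 1089$
$y = - \frac{1}{11383}$ ($y = \frac{1}{-11383} = - \frac{1}{11383} \approx -8.785 \cdot 10^{-5}$)
$h = \frac{2309938933}{522176694}$ ($h = 3 + \left(\frac{1089}{-47814} + \frac{47390}{32763}\right) = 3 + \left(1089 \left(- \frac{1}{47814}\right) + 47390 \cdot \frac{1}{32763}\right) = 3 + \left(- \frac{363}{15938} + \frac{47390}{32763}\right) = 3 + \frac{743408851}{522176694} = \frac{2309938933}{522176694} \approx 4.4237$)
$\frac{y}{h} = - \frac{1}{11383 \cdot \frac{2309938933}{522176694}} = \left(- \frac{1}{11383}\right) \frac{522176694}{2309938933} = - \frac{522176694}{26294034874339}$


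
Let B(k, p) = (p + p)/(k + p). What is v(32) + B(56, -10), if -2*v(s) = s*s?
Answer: -11786/23 ≈ -512.43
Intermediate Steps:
B(k, p) = 2*p/(k + p) (B(k, p) = (2*p)/(k + p) = 2*p/(k + p))
v(s) = -s**2/2 (v(s) = -s*s/2 = -s**2/2)
v(32) + B(56, -10) = -1/2*32**2 + 2*(-10)/(56 - 10) = -1/2*1024 + 2*(-10)/46 = -512 + 2*(-10)*(1/46) = -512 - 10/23 = -11786/23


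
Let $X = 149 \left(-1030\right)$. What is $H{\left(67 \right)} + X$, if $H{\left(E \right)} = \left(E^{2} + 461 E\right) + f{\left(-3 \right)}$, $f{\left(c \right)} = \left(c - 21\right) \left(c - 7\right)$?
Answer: $-117854$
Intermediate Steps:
$f{\left(c \right)} = \left(-21 + c\right) \left(-7 + c\right)$
$X = -153470$
$H{\left(E \right)} = 240 + E^{2} + 461 E$ ($H{\left(E \right)} = \left(E^{2} + 461 E\right) + \left(147 + \left(-3\right)^{2} - -84\right) = \left(E^{2} + 461 E\right) + \left(147 + 9 + 84\right) = \left(E^{2} + 461 E\right) + 240 = 240 + E^{2} + 461 E$)
$H{\left(67 \right)} + X = \left(240 + 67^{2} + 461 \cdot 67\right) - 153470 = \left(240 + 4489 + 30887\right) - 153470 = 35616 - 153470 = -117854$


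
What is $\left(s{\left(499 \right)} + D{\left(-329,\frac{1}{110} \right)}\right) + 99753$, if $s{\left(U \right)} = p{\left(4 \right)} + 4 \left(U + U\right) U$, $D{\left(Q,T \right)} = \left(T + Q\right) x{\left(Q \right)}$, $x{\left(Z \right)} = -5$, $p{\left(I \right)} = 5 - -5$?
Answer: $\frac{46055151}{22} \approx 2.0934 \cdot 10^{6}$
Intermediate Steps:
$p{\left(I \right)} = 10$ ($p{\left(I \right)} = 5 + 5 = 10$)
$D{\left(Q,T \right)} = - 5 Q - 5 T$ ($D{\left(Q,T \right)} = \left(T + Q\right) \left(-5\right) = \left(Q + T\right) \left(-5\right) = - 5 Q - 5 T$)
$s{\left(U \right)} = 10 + 8 U^{2}$ ($s{\left(U \right)} = 10 + 4 \left(U + U\right) U = 10 + 4 \cdot 2 U U = 10 + 4 \cdot 2 U^{2} = 10 + 8 U^{2}$)
$\left(s{\left(499 \right)} + D{\left(-329,\frac{1}{110} \right)}\right) + 99753 = \left(\left(10 + 8 \cdot 499^{2}\right) - \left(-1645 + \frac{5}{110}\right)\right) + 99753 = \left(\left(10 + 8 \cdot 249001\right) + \left(1645 - \frac{1}{22}\right)\right) + 99753 = \left(\left(10 + 1992008\right) + \left(1645 - \frac{1}{22}\right)\right) + 99753 = \left(1992018 + \frac{36189}{22}\right) + 99753 = \frac{43860585}{22} + 99753 = \frac{46055151}{22}$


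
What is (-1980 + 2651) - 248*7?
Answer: -1065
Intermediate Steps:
(-1980 + 2651) - 248*7 = 671 - 1736 = -1065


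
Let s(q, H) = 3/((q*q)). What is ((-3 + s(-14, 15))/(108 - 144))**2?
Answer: 4225/614656 ≈ 0.0068738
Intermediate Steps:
s(q, H) = 3/q**2 (s(q, H) = 3/(q**2) = 3/q**2)
((-3 + s(-14, 15))/(108 - 144))**2 = ((-3 + 3/(-14)**2)/(108 - 144))**2 = ((-3 + 3*(1/196))/(-36))**2 = ((-3 + 3/196)*(-1/36))**2 = (-585/196*(-1/36))**2 = (65/784)**2 = 4225/614656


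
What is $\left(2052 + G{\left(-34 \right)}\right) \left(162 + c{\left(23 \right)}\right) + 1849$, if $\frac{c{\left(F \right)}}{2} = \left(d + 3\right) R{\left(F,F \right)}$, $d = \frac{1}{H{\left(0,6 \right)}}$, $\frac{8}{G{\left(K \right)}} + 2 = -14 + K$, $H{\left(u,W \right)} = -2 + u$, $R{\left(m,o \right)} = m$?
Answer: $\frac{14255217}{25} \approx 5.7021 \cdot 10^{5}$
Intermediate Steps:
$G{\left(K \right)} = \frac{8}{-16 + K}$ ($G{\left(K \right)} = \frac{8}{-2 + \left(-14 + K\right)} = \frac{8}{-16 + K}$)
$d = - \frac{1}{2}$ ($d = \frac{1}{-2 + 0} = \frac{1}{-2} = - \frac{1}{2} \approx -0.5$)
$c{\left(F \right)} = 5 F$ ($c{\left(F \right)} = 2 \left(- \frac{1}{2} + 3\right) F = 2 \frac{5 F}{2} = 5 F$)
$\left(2052 + G{\left(-34 \right)}\right) \left(162 + c{\left(23 \right)}\right) + 1849 = \left(2052 + \frac{8}{-16 - 34}\right) \left(162 + 5 \cdot 23\right) + 1849 = \left(2052 + \frac{8}{-50}\right) \left(162 + 115\right) + 1849 = \left(2052 + 8 \left(- \frac{1}{50}\right)\right) 277 + 1849 = \left(2052 - \frac{4}{25}\right) 277 + 1849 = \frac{51296}{25} \cdot 277 + 1849 = \frac{14208992}{25} + 1849 = \frac{14255217}{25}$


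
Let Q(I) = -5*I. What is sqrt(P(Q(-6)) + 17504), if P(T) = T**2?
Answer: 2*sqrt(4601) ≈ 135.66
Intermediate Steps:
sqrt(P(Q(-6)) + 17504) = sqrt((-5*(-6))**2 + 17504) = sqrt(30**2 + 17504) = sqrt(900 + 17504) = sqrt(18404) = 2*sqrt(4601)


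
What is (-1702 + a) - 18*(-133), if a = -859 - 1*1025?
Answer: -1192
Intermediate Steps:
a = -1884 (a = -859 - 1025 = -1884)
(-1702 + a) - 18*(-133) = (-1702 - 1884) - 18*(-133) = -3586 + 2394 = -1192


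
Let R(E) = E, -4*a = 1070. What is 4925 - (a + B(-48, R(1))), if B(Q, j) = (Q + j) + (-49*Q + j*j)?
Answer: 5773/2 ≈ 2886.5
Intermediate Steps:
a = -535/2 (a = -¼*1070 = -535/2 ≈ -267.50)
B(Q, j) = j + j² - 48*Q (B(Q, j) = (Q + j) + (-49*Q + j²) = (Q + j) + (j² - 49*Q) = j + j² - 48*Q)
4925 - (a + B(-48, R(1))) = 4925 - (-535/2 + (1 + 1² - 48*(-48))) = 4925 - (-535/2 + (1 + 1 + 2304)) = 4925 - (-535/2 + 2306) = 4925 - 1*4077/2 = 4925 - 4077/2 = 5773/2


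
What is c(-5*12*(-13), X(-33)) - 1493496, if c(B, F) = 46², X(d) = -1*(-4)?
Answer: -1491380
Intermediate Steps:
X(d) = 4
c(B, F) = 2116
c(-5*12*(-13), X(-33)) - 1493496 = 2116 - 1493496 = -1491380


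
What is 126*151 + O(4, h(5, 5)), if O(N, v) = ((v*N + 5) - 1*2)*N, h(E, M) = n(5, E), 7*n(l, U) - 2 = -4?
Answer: 133234/7 ≈ 19033.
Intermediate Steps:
n(l, U) = -2/7 (n(l, U) = 2/7 + (1/7)*(-4) = 2/7 - 4/7 = -2/7)
h(E, M) = -2/7
O(N, v) = N*(3 + N*v) (O(N, v) = ((N*v + 5) - 2)*N = ((5 + N*v) - 2)*N = (3 + N*v)*N = N*(3 + N*v))
126*151 + O(4, h(5, 5)) = 126*151 + 4*(3 + 4*(-2/7)) = 19026 + 4*(3 - 8/7) = 19026 + 4*(13/7) = 19026 + 52/7 = 133234/7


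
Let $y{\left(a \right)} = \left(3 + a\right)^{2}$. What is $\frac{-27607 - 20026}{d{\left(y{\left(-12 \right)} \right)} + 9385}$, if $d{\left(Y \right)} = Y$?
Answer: $- \frac{47633}{9466} \approx -5.032$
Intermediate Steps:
$\frac{-27607 - 20026}{d{\left(y{\left(-12 \right)} \right)} + 9385} = \frac{-27607 - 20026}{\left(3 - 12\right)^{2} + 9385} = - \frac{47633}{\left(-9\right)^{2} + 9385} = - \frac{47633}{81 + 9385} = - \frac{47633}{9466}$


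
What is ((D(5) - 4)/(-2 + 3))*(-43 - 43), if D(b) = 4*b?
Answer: -1376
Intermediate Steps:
((D(5) - 4)/(-2 + 3))*(-43 - 43) = ((4*5 - 4)/(-2 + 3))*(-43 - 43) = ((20 - 4)/1)*(-86) = (16*1)*(-86) = 16*(-86) = -1376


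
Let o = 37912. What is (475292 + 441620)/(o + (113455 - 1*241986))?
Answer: -916912/90619 ≈ -10.118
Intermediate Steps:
(475292 + 441620)/(o + (113455 - 1*241986)) = (475292 + 441620)/(37912 + (113455 - 1*241986)) = 916912/(37912 + (113455 - 241986)) = 916912/(37912 - 128531) = 916912/(-90619) = 916912*(-1/90619) = -916912/90619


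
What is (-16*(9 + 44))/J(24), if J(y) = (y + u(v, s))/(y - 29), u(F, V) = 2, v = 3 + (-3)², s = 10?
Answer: 2120/13 ≈ 163.08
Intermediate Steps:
v = 12 (v = 3 + 9 = 12)
J(y) = (2 + y)/(-29 + y) (J(y) = (y + 2)/(y - 29) = (2 + y)/(-29 + y))
(-16*(9 + 44))/J(24) = (-16*(9 + 44))/(((2 + 24)/(-29 + 24))) = (-16*53)/((26/(-5))) = -848/((-⅕*26)) = -848/(-26/5) = -848*(-5/26) = 2120/13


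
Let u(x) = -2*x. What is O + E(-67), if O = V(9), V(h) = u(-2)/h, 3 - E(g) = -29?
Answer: 292/9 ≈ 32.444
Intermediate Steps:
E(g) = 32 (E(g) = 3 - 1*(-29) = 3 + 29 = 32)
V(h) = 4/h (V(h) = (-2*(-2))/h = 4/h)
O = 4/9 ≈ 0.44444
O + E(-67) = 4/9 + 32 = 292/9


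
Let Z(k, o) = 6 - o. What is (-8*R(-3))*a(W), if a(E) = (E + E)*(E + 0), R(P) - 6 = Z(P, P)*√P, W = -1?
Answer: -96 - 144*I*√3 ≈ -96.0 - 249.42*I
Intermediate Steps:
R(P) = 6 + √P*(6 - P) (R(P) = 6 + (6 - P)*√P = 6 + √P*(6 - P))
a(E) = 2*E² (a(E) = (2*E)*E = 2*E²)
(-8*R(-3))*a(W) = (-8*(6 + √(-3)*(6 - 1*(-3))))*(2*(-1)²) = (-8*(6 + (I*√3)*(6 + 3)))*(2*1) = -8*(6 + (I*√3)*9)*2 = -8*(6 + 9*I*√3)*2 = (-48 - 72*I*√3)*2 = -96 - 144*I*√3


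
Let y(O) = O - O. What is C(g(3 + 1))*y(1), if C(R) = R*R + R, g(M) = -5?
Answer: 0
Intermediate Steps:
y(O) = 0
C(R) = R + R**2 (C(R) = R**2 + R = R + R**2)
C(g(3 + 1))*y(1) = -5*(1 - 5)*0 = -5*(-4)*0 = 20*0 = 0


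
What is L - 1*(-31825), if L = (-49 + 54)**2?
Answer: 31850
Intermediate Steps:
L = 25 (L = 5**2 = 25)
L - 1*(-31825) = 25 - 1*(-31825) = 25 + 31825 = 31850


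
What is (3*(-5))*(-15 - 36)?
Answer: 765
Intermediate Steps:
(3*(-5))*(-15 - 36) = -15*(-51) = 765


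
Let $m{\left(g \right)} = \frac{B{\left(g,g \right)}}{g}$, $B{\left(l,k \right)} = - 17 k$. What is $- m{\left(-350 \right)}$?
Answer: $17$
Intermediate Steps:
$m{\left(g \right)} = -17$ ($m{\left(g \right)} = \frac{\left(-17\right) g}{g} = -17$)
$- m{\left(-350 \right)} = \left(-1\right) \left(-17\right) = 17$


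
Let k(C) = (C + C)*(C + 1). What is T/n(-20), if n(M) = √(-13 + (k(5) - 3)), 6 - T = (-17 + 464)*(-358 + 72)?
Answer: 63924*√11/11 ≈ 19274.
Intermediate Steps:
k(C) = 2*C*(1 + C) (k(C) = (2*C)*(1 + C) = 2*C*(1 + C))
T = 127848 (T = 6 - (-17 + 464)*(-358 + 72) = 6 - 447*(-286) = 6 - 1*(-127842) = 6 + 127842 = 127848)
n(M) = 2*√11 (n(M) = √(-13 + (2*5*(1 + 5) - 3)) = √(-13 + (2*5*6 - 3)) = √(-13 + (60 - 3)) = √(-13 + 57) = √44 = 2*√11)
T/n(-20) = 127848/((2*√11)) = 127848*(√11/22) = 63924*√11/11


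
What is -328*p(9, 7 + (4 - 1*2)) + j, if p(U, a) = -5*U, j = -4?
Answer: 14756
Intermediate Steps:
-328*p(9, 7 + (4 - 1*2)) + j = -(-1640)*9 - 4 = -328*(-45) - 4 = 14760 - 4 = 14756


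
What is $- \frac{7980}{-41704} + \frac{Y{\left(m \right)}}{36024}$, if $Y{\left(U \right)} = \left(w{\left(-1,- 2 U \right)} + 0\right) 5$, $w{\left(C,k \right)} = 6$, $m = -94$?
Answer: $\frac{6015055}{31298852} \approx 0.19218$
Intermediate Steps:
$Y{\left(U \right)} = 30$ ($Y{\left(U \right)} = \left(6 + 0\right) 5 = 6 \cdot 5 = 30$)
$- \frac{7980}{-41704} + \frac{Y{\left(m \right)}}{36024} = - \frac{7980}{-41704} + \frac{30}{36024} = \left(-7980\right) \left(- \frac{1}{41704}\right) + 30 \cdot \frac{1}{36024} = \frac{1995}{10426} + \frac{5}{6004} = \frac{6015055}{31298852}$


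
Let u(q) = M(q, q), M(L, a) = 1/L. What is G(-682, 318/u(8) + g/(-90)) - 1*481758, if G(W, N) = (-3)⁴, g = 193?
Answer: -481677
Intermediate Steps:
u(q) = 1/q
G(W, N) = 81
G(-682, 318/u(8) + g/(-90)) - 1*481758 = 81 - 1*481758 = 81 - 481758 = -481677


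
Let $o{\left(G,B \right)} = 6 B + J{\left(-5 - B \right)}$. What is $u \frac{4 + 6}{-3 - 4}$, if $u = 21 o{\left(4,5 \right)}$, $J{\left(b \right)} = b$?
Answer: $-600$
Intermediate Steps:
$o{\left(G,B \right)} = -5 + 5 B$ ($o{\left(G,B \right)} = 6 B - \left(5 + B\right) = -5 + 5 B$)
$u = 420$ ($u = 21 \left(-5 + 5 \cdot 5\right) = 21 \left(-5 + 25\right) = 21 \cdot 20 = 420$)
$u \frac{4 + 6}{-3 - 4} = 420 \frac{4 + 6}{-3 - 4} = 420 \frac{10}{-7} = 420 \cdot 10 \left(- \frac{1}{7}\right) = 420 \left(- \frac{10}{7}\right) = -600$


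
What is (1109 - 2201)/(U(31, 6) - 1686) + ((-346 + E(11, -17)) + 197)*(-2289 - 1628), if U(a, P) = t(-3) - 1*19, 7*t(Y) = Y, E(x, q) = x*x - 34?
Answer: 1449599348/5969 ≈ 2.4285e+5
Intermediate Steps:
E(x, q) = -34 + x**2 (E(x, q) = x**2 - 34 = -34 + x**2)
t(Y) = Y/7
U(a, P) = -136/7 (U(a, P) = (1/7)*(-3) - 1*19 = -3/7 - 19 = -136/7)
(1109 - 2201)/(U(31, 6) - 1686) + ((-346 + E(11, -17)) + 197)*(-2289 - 1628) = (1109 - 2201)/(-136/7 - 1686) + ((-346 + (-34 + 11**2)) + 197)*(-2289 - 1628) = -1092/(-11938/7) + ((-346 + (-34 + 121)) + 197)*(-3917) = -1092*(-7/11938) + ((-346 + 87) + 197)*(-3917) = 3822/5969 + (-259 + 197)*(-3917) = 3822/5969 - 62*(-3917) = 3822/5969 + 242854 = 1449599348/5969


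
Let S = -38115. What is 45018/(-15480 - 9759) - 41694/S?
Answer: -73727356/106887165 ≈ -0.68977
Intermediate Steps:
45018/(-15480 - 9759) - 41694/S = 45018/(-15480 - 9759) - 41694/(-38115) = 45018/(-25239) - 41694*(-1/38115) = 45018*(-1/25239) + 13898/12705 = -15006/8413 + 13898/12705 = -73727356/106887165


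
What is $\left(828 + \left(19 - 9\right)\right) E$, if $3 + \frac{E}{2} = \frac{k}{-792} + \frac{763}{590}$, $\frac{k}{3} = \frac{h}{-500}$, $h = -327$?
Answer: $- \frac{1859199789}{649000} \approx -2864.7$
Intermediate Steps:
$k = \frac{981}{500}$ ($k = 3 \left(- \frac{327}{-500}\right) = 3 \left(\left(-327\right) \left(- \frac{1}{500}\right)\right) = 3 \cdot \frac{327}{500} = \frac{981}{500} \approx 1.962$)
$E = - \frac{4437231}{1298000}$ ($E = -6 + 2 \left(\frac{981}{500 \left(-792\right)} + \frac{763}{590}\right) = -6 + 2 \left(\frac{981}{500} \left(- \frac{1}{792}\right) + 763 \cdot \frac{1}{590}\right) = -6 + 2 \left(- \frac{109}{44000} + \frac{763}{590}\right) = -6 + 2 \cdot \frac{3350769}{2596000} = -6 + \frac{3350769}{1298000} = - \frac{4437231}{1298000} \approx -3.4185$)
$\left(828 + \left(19 - 9\right)\right) E = \left(828 + \left(19 - 9\right)\right) \left(- \frac{4437231}{1298000}\right) = \left(828 + 10\right) \left(- \frac{4437231}{1298000}\right) = 838 \left(- \frac{4437231}{1298000}\right) = - \frac{1859199789}{649000}$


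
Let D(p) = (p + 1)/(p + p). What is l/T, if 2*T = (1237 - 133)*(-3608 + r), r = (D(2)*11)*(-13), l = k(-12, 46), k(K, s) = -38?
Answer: 19/1025409 ≈ 1.8529e-5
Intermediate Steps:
l = -38
D(p) = (1 + p)/(2*p) (D(p) = (1 + p)/((2*p)) = (1 + p)*(1/(2*p)) = (1 + p)/(2*p))
r = -429/4 (r = (((½)*(1 + 2)/2)*11)*(-13) = (((½)*(½)*3)*11)*(-13) = ((¾)*11)*(-13) = (33/4)*(-13) = -429/4 ≈ -107.25)
T = -2050818 (T = ((1237 - 133)*(-3608 - 429/4))/2 = (1104*(-14861/4))/2 = (½)*(-4101636) = -2050818)
l/T = -38/(-2050818) = -38*(-1/2050818) = 19/1025409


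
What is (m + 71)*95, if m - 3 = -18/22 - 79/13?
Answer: 911620/143 ≈ 6375.0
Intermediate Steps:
m = -557/143 (m = 3 + (-18/22 - 79/13) = 3 + (-18*1/22 - 79*1/13) = 3 + (-9/11 - 79/13) = 3 - 986/143 = -557/143 ≈ -3.8951)
(m + 71)*95 = (-557/143 + 71)*95 = (9596/143)*95 = 911620/143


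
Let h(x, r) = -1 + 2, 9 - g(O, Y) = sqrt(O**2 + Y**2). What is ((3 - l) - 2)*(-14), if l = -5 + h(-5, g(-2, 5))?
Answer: -70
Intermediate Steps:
g(O, Y) = 9 - sqrt(O**2 + Y**2)
h(x, r) = 1
l = -4 (l = -5 + 1 = -4)
((3 - l) - 2)*(-14) = ((3 - 1*(-4)) - 2)*(-14) = ((3 + 4) - 2)*(-14) = (7 - 2)*(-14) = 5*(-14) = -70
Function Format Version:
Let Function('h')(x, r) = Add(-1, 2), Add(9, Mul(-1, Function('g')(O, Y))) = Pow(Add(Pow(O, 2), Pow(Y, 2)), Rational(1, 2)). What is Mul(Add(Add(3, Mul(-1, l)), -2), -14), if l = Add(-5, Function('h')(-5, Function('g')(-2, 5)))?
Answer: -70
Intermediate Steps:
Function('g')(O, Y) = Add(9, Mul(-1, Pow(Add(Pow(O, 2), Pow(Y, 2)), Rational(1, 2))))
Function('h')(x, r) = 1
l = -4 (l = Add(-5, 1) = -4)
Mul(Add(Add(3, Mul(-1, l)), -2), -14) = Mul(Add(Add(3, Mul(-1, -4)), -2), -14) = Mul(Add(Add(3, 4), -2), -14) = Mul(Add(7, -2), -14) = Mul(5, -14) = -70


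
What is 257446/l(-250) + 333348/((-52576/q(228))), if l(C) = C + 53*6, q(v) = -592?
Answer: 421167781/55862 ≈ 7539.4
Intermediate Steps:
l(C) = 318 + C (l(C) = C + 318 = 318 + C)
257446/l(-250) + 333348/((-52576/q(228))) = 257446/(318 - 250) + 333348/((-52576/(-592))) = 257446/68 + 333348/((-52576*(-1/592))) = 257446*(1/68) + 333348/(3286/37) = 128723/34 + 333348*(37/3286) = 128723/34 + 6166938/1643 = 421167781/55862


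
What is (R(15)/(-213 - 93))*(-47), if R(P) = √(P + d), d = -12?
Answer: 47*√3/306 ≈ 0.26603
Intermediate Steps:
R(P) = √(-12 + P) (R(P) = √(P - 12) = √(-12 + P))
(R(15)/(-213 - 93))*(-47) = (√(-12 + 15)/(-213 - 93))*(-47) = (√3/(-306))*(-47) = (√3*(-1/306))*(-47) = -√3/306*(-47) = 47*√3/306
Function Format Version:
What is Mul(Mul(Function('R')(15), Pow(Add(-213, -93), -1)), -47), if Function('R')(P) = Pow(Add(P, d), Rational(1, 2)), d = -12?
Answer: Mul(Rational(47, 306), Pow(3, Rational(1, 2))) ≈ 0.26603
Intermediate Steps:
Function('R')(P) = Pow(Add(-12, P), Rational(1, 2)) (Function('R')(P) = Pow(Add(P, -12), Rational(1, 2)) = Pow(Add(-12, P), Rational(1, 2)))
Mul(Mul(Function('R')(15), Pow(Add(-213, -93), -1)), -47) = Mul(Mul(Pow(Add(-12, 15), Rational(1, 2)), Pow(Add(-213, -93), -1)), -47) = Mul(Mul(Pow(3, Rational(1, 2)), Pow(-306, -1)), -47) = Mul(Mul(Pow(3, Rational(1, 2)), Rational(-1, 306)), -47) = Mul(Mul(Rational(-1, 306), Pow(3, Rational(1, 2))), -47) = Mul(Rational(47, 306), Pow(3, Rational(1, 2)))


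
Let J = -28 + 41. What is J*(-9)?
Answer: -117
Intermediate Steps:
J = 13
J*(-9) = 13*(-9) = -117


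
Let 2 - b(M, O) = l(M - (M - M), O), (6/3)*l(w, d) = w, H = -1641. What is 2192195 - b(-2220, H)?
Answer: 2191083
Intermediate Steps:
l(w, d) = w/2
b(M, O) = 2 - M/2 (b(M, O) = 2 - (M - (M - M))/2 = 2 - (M - 1*0)/2 = 2 - (M + 0)/2 = 2 - M/2)
2192195 - b(-2220, H) = 2192195 - (2 - 1/2*(-2220)) = 2192195 - (2 + 1110) = 2192195 - 1*1112 = 2192195 - 1112 = 2191083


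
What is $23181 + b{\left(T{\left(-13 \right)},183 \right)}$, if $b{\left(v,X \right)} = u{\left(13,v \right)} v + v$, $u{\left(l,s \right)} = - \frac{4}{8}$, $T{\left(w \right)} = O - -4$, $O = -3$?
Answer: $\frac{46363}{2} \approx 23182.0$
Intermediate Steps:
$T{\left(w \right)} = 1$ ($T{\left(w \right)} = -3 - -4 = -3 + 4 = 1$)
$u{\left(l,s \right)} = - \frac{1}{2}$ ($u{\left(l,s \right)} = \left(-4\right) \frac{1}{8} = - \frac{1}{2}$)
$b{\left(v,X \right)} = \frac{v}{2}$ ($b{\left(v,X \right)} = - \frac{v}{2} + v = \frac{v}{2}$)
$23181 + b{\left(T{\left(-13 \right)},183 \right)} = 23181 + \frac{1}{2} \cdot 1 = 23181 + \frac{1}{2} = \frac{46363}{2}$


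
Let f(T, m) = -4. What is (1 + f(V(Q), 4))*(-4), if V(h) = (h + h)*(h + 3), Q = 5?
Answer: 12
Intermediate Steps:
V(h) = 2*h*(3 + h) (V(h) = (2*h)*(3 + h) = 2*h*(3 + h))
(1 + f(V(Q), 4))*(-4) = (1 - 4)*(-4) = -3*(-4) = 12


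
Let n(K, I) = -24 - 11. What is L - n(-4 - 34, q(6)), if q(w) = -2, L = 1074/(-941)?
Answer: 31861/941 ≈ 33.859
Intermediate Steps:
L = -1074/941 (L = 1074*(-1/941) = -1074/941 ≈ -1.1413)
n(K, I) = -35
L - n(-4 - 34, q(6)) = -1074/941 - 1*(-35) = -1074/941 + 35 = 31861/941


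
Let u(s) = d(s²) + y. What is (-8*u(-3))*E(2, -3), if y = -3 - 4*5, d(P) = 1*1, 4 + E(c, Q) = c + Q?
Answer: -880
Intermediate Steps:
E(c, Q) = -4 + Q + c (E(c, Q) = -4 + (c + Q) = -4 + (Q + c) = -4 + Q + c)
d(P) = 1
y = -23 (y = -3 - 20 = -23)
u(s) = -22 (u(s) = 1 - 23 = -22)
(-8*u(-3))*E(2, -3) = (-8*(-22))*(-4 - 3 + 2) = 176*(-5) = -880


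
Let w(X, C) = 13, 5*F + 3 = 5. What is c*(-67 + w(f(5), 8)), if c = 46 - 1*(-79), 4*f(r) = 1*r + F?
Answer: -6750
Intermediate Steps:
F = ⅖ (F = -⅗ + (⅕)*5 = -⅗ + 1 = ⅖ ≈ 0.40000)
f(r) = ⅒ + r/4 (f(r) = (1*r + ⅖)/4 = (r + ⅖)/4 = (⅖ + r)/4 = ⅒ + r/4)
c = 125 (c = 46 + 79 = 125)
c*(-67 + w(f(5), 8)) = 125*(-67 + 13) = 125*(-54) = -6750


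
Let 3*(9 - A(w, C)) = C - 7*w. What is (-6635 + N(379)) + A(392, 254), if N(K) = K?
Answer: -5417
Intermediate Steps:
A(w, C) = 9 - C/3 + 7*w/3 (A(w, C) = 9 - (C - 7*w)/3 = 9 + (-C/3 + 7*w/3) = 9 - C/3 + 7*w/3)
(-6635 + N(379)) + A(392, 254) = (-6635 + 379) + (9 - ⅓*254 + (7/3)*392) = -6256 + (9 - 254/3 + 2744/3) = -6256 + 839 = -5417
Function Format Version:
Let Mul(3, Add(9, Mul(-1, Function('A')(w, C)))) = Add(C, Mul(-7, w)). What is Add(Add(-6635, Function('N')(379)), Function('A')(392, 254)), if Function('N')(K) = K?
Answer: -5417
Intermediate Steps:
Function('A')(w, C) = Add(9, Mul(Rational(-1, 3), C), Mul(Rational(7, 3), w)) (Function('A')(w, C) = Add(9, Mul(Rational(-1, 3), Add(C, Mul(-7, w)))) = Add(9, Add(Mul(Rational(-1, 3), C), Mul(Rational(7, 3), w))) = Add(9, Mul(Rational(-1, 3), C), Mul(Rational(7, 3), w)))
Add(Add(-6635, Function('N')(379)), Function('A')(392, 254)) = Add(Add(-6635, 379), Add(9, Mul(Rational(-1, 3), 254), Mul(Rational(7, 3), 392))) = Add(-6256, Add(9, Rational(-254, 3), Rational(2744, 3))) = Add(-6256, 839) = -5417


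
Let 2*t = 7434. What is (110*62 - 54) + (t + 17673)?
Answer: 28156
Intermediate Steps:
t = 3717 (t = (½)*7434 = 3717)
(110*62 - 54) + (t + 17673) = (110*62 - 54) + (3717 + 17673) = (6820 - 54) + 21390 = 6766 + 21390 = 28156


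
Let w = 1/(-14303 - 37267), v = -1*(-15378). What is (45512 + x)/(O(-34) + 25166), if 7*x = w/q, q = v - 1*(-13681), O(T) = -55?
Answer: 477421262755919/263414601183510 ≈ 1.8124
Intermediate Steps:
v = 15378
q = 29059 (q = 15378 - 1*(-13681) = 15378 + 13681 = 29059)
w = -1/51570 (w = 1/(-51570) = -1/51570 ≈ -1.9391e-5)
x = -1/10490008410 (x = (-1/51570/29059)/7 = (-1/51570*1/29059)/7 = (⅐)*(-1/1498572630) = -1/10490008410 ≈ -9.5329e-11)
(45512 + x)/(O(-34) + 25166) = (45512 - 1/10490008410)/(-55 + 25166) = (477421262755919/10490008410)/25111 = (477421262755919/10490008410)*(1/25111) = 477421262755919/263414601183510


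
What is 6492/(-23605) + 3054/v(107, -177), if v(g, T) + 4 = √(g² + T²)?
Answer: 1791296/168232835 + 509*√42778/7127 ≈ 14.782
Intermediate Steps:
v(g, T) = -4 + √(T² + g²) (v(g, T) = -4 + √(g² + T²) = -4 + √(T² + g²))
6492/(-23605) + 3054/v(107, -177) = 6492/(-23605) + 3054/(-4 + √((-177)² + 107²)) = 6492*(-1/23605) + 3054/(-4 + √(31329 + 11449)) = -6492/23605 + 3054/(-4 + √42778)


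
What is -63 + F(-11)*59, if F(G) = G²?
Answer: 7076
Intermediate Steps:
-63 + F(-11)*59 = -63 + (-11)²*59 = -63 + 121*59 = -63 + 7139 = 7076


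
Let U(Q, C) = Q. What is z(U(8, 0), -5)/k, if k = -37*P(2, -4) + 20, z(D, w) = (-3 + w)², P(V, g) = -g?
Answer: -½ ≈ -0.50000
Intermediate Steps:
k = -128 (k = -(-37)*(-4) + 20 = -37*4 + 20 = -148 + 20 = -128)
z(U(8, 0), -5)/k = (-3 - 5)²/(-128) = (-8)²*(-1/128) = 64*(-1/128) = -½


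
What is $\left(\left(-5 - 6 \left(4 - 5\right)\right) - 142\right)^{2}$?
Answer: $19881$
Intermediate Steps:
$\left(\left(-5 - 6 \left(4 - 5\right)\right) - 142\right)^{2} = \left(\left(-5 - -6\right) - 142\right)^{2} = \left(\left(-5 + 6\right) - 142\right)^{2} = \left(1 - 142\right)^{2} = \left(-141\right)^{2} = 19881$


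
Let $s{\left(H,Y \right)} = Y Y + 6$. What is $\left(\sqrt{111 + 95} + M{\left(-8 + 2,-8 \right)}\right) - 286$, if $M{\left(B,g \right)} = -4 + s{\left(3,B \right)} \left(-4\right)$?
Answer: $-458 + \sqrt{206} \approx -443.65$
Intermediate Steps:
$s{\left(H,Y \right)} = 6 + Y^{2}$ ($s{\left(H,Y \right)} = Y^{2} + 6 = 6 + Y^{2}$)
$M{\left(B,g \right)} = -28 - 4 B^{2}$ ($M{\left(B,g \right)} = -4 + \left(6 + B^{2}\right) \left(-4\right) = -4 - \left(24 + 4 B^{2}\right) = -28 - 4 B^{2}$)
$\left(\sqrt{111 + 95} + M{\left(-8 + 2,-8 \right)}\right) - 286 = \left(\sqrt{111 + 95} - \left(28 + 4 \left(-8 + 2\right)^{2}\right)\right) - 286 = \left(\sqrt{206} - \left(28 + 4 \left(-6\right)^{2}\right)\right) - 286 = \left(\sqrt{206} - 172\right) - 286 = \left(-172 + \sqrt{206}\right) - 286 = -458 + \sqrt{206}$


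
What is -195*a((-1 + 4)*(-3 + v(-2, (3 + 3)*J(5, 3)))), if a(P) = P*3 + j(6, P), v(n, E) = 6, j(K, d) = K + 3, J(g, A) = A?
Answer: -7020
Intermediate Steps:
j(K, d) = 3 + K
a(P) = 9 + 3*P (a(P) = P*3 + (3 + 6) = 3*P + 9 = 9 + 3*P)
-195*a((-1 + 4)*(-3 + v(-2, (3 + 3)*J(5, 3)))) = -195*(9 + 3*((-1 + 4)*(-3 + 6))) = -195*(9 + 3*(3*3)) = -195*(9 + 3*9) = -195*(9 + 27) = -195*36 = -7020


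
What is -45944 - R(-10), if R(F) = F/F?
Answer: -45945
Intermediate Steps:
R(F) = 1
-45944 - R(-10) = -45944 - 1*1 = -45944 - 1 = -45945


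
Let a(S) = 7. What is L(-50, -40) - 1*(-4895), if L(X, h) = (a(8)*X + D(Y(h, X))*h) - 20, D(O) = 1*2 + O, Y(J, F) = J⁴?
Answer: -102395555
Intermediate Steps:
D(O) = 2 + O
L(X, h) = -20 + 7*X + h*(2 + h⁴) (L(X, h) = (7*X + (2 + h⁴)*h) - 20 = (7*X + h*(2 + h⁴)) - 20 = -20 + 7*X + h*(2 + h⁴))
L(-50, -40) - 1*(-4895) = (-20 + 7*(-50) - 40*(2 + (-40)⁴)) - 1*(-4895) = (-20 - 350 - 40*(2 + 2560000)) + 4895 = (-20 - 350 - 40*2560002) + 4895 = (-20 - 350 - 102400080) + 4895 = -102400450 + 4895 = -102395555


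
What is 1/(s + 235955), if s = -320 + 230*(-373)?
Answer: 1/149845 ≈ 6.6736e-6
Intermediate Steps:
s = -86110 (s = -320 - 85790 = -86110)
1/(s + 235955) = 1/(-86110 + 235955) = 1/149845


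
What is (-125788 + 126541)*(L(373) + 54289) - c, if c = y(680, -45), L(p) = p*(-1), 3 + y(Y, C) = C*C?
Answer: 40596726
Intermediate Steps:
y(Y, C) = -3 + C**2 (y(Y, C) = -3 + C*C = -3 + C**2)
L(p) = -p
c = 2022 (c = -3 + (-45)**2 = -3 + 2025 = 2022)
(-125788 + 126541)*(L(373) + 54289) - c = (-125788 + 126541)*(-1*373 + 54289) - 1*2022 = 753*(-373 + 54289) - 2022 = 753*53916 - 2022 = 40598748 - 2022 = 40596726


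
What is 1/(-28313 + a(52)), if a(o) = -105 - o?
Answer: -1/28470 ≈ -3.5125e-5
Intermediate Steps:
1/(-28313 + a(52)) = 1/(-28313 + (-105 - 1*52)) = 1/(-28313 + (-105 - 52)) = 1/(-28313 - 157) = 1/(-28470) = -1/28470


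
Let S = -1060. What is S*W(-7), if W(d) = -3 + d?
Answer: 10600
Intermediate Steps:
S*W(-7) = -1060*(-3 - 7) = -1060*(-10) = 10600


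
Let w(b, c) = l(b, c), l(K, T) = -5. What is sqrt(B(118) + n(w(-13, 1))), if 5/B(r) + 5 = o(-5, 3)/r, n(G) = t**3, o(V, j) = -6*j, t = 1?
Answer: 3*sqrt(19)/76 ≈ 0.17206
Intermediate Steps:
w(b, c) = -5
n(G) = 1 (n(G) = 1**3 = 1)
B(r) = 5/(-5 - 18/r) (B(r) = 5/(-5 + (-6*3)/r) = 5/(-5 - 18/r))
sqrt(B(118) + n(w(-13, 1))) = sqrt(-5*118/(18 + 5*118) + 1) = sqrt(-5*118/(18 + 590) + 1) = sqrt(-5*118/608 + 1) = sqrt(-5*118*1/608 + 1) = sqrt(-295/304 + 1) = sqrt(9/304) = 3*sqrt(19)/76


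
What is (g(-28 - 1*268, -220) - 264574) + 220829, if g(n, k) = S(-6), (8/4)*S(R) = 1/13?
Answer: -1137369/26 ≈ -43745.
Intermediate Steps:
S(R) = 1/26 (S(R) = (1/2)/13 = (1/2)*(1/13) = 1/26)
g(n, k) = 1/26
(g(-28 - 1*268, -220) - 264574) + 220829 = (1/26 - 264574) + 220829 = -6878923/26 + 220829 = -1137369/26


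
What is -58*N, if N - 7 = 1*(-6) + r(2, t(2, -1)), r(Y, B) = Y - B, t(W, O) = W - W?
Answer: -174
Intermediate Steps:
t(W, O) = 0
N = 3 (N = 7 + (1*(-6) + (2 - 1*0)) = 7 + (-6 + (2 + 0)) = 7 + (-6 + 2) = 7 - 4 = 3)
-58*N = -58*3 = -174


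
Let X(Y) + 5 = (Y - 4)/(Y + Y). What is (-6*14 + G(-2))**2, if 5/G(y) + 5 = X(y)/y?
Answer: 1236544/169 ≈ 7316.8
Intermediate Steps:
X(Y) = -5 + (-4 + Y)/(2*Y) (X(Y) = -5 + (Y - 4)/(Y + Y) = -5 + (-4 + Y)/((2*Y)) = -5 + (-4 + Y)*(1/(2*Y)) = -5 + (-4 + Y)/(2*Y))
G(y) = 5/(-5 + (-9/2 - 2/y)/y)
(-6*14 + G(-2))**2 = (-6*14 - 10*(-2)**2/(4 - 2*(9 + 10*(-2))))**2 = (-84 - 10*4/(4 - 2*(9 - 20)))**2 = (-84 - 10*4/(4 - 2*(-11)))**2 = (-84 - 10*4/(4 + 22))**2 = (-84 - 10*4/26)**2 = (-84 - 10*4*1/26)**2 = (-84 - 20/13)**2 = (-1112/13)**2 = 1236544/169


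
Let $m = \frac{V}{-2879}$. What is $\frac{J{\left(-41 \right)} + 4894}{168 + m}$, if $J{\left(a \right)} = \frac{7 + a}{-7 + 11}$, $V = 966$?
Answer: $\frac{9376903}{321804} \approx 29.139$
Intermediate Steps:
$J{\left(a \right)} = \frac{7}{4} + \frac{a}{4}$ ($J{\left(a \right)} = \frac{7 + a}{4} = \left(7 + a\right) \frac{1}{4} = \frac{7}{4} + \frac{a}{4}$)
$m = - \frac{966}{2879}$ ($m = \frac{966}{-2879} = 966 \left(- \frac{1}{2879}\right) = - \frac{966}{2879} \approx -0.33553$)
$\frac{J{\left(-41 \right)} + 4894}{168 + m} = \frac{\left(\frac{7}{4} + \frac{1}{4} \left(-41\right)\right) + 4894}{168 - \frac{966}{2879}} = \frac{\left(\frac{7}{4} - \frac{41}{4}\right) + 4894}{\frac{482706}{2879}} = \left(- \frac{17}{2} + 4894\right) \frac{2879}{482706} = \frac{9771}{2} \cdot \frac{2879}{482706} = \frac{9376903}{321804}$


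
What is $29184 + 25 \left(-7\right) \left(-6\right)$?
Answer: $30234$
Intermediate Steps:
$29184 + 25 \left(-7\right) \left(-6\right) = 29184 - -1050 = 29184 + 1050 = 30234$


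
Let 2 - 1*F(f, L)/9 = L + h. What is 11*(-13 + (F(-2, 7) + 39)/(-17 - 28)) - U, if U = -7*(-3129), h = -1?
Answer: -330701/15 ≈ -22047.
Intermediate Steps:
U = 21903
F(f, L) = 27 - 9*L (F(f, L) = 18 - 9*(L - 1) = 18 - 9*(-1 + L) = 18 + (9 - 9*L) = 27 - 9*L)
11*(-13 + (F(-2, 7) + 39)/(-17 - 28)) - U = 11*(-13 + ((27 - 9*7) + 39)/(-17 - 28)) - 1*21903 = 11*(-13 + ((27 - 63) + 39)/(-45)) - 21903 = 11*(-13 + (-36 + 39)*(-1/45)) - 21903 = 11*(-13 + 3*(-1/45)) - 21903 = 11*(-13 - 1/15) - 21903 = 11*(-196/15) - 21903 = -2156/15 - 21903 = -330701/15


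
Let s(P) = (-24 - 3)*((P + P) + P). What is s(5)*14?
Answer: -5670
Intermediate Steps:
s(P) = -81*P (s(P) = -27*(2*P + P) = -81*P)
s(5)*14 = -81*5*14 = -405*14 = -5670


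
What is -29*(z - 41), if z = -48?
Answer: 2581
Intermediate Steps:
-29*(z - 41) = -29*(-48 - 41) = -29*(-89) = 2581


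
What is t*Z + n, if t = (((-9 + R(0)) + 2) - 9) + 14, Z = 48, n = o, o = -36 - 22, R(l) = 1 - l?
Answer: -106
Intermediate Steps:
o = -58
n = -58
t = -1 (t = (((-9 + (1 - 1*0)) + 2) - 9) + 14 = (((-9 + (1 + 0)) + 2) - 9) + 14 = (((-9 + 1) + 2) - 9) + 14 = ((-8 + 2) - 9) + 14 = (-6 - 9) + 14 = -15 + 14 = -1)
t*Z + n = -1*48 - 58 = -48 - 58 = -106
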